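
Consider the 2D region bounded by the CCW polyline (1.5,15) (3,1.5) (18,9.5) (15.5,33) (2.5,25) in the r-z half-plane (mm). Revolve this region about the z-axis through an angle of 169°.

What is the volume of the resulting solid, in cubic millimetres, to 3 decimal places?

Profile (r,z), 5 vertices: (1.5,15) (3,1.5) (18,9.5) (15.5,33) (2.5,25)
edge 0: (1.5,15)→(3,1.5)  cross = 1.5·1.5 − 3·15 = -42.7500; (r_i+r_j)·cross = 4.5·-42.7500 = -192.3750
edge 1: (3,1.5)→(18,9.5)  cross = 3·9.5 − 18·1.5 = 1.5000; (r_i+r_j)·cross = 21·1.5000 = 31.5000
edge 2: (18,9.5)→(15.5,33)  cross = 18·33 − 15.5·9.5 = 446.7500; (r_i+r_j)·cross = 33.5·446.7500 = 14966.1250
edge 3: (15.5,33)→(2.5,25)  cross = 15.5·25 − 2.5·33 = 305.0000; (r_i+r_j)·cross = 18·305.0000 = 5490.0000
edge 4: (2.5,25)→(1.5,15)  cross = 2.5·15 − 1.5·25 = 0.0000; (r_i+r_j)·cross = 4·0.0000 = 0.0000
Σcross = 710.5000 → A = |Σcross|/2 = 355.2500 mm²
Σ(r_i+r_j)·cross = 20295.2500 → first moment M = |Σ|/6 = 3382.5417
R_c = M/A = 3382.5417/355.2500 = 9.5216 mm
θ = 169° = 2.949606 rad
V = θ·R_c·A = 2.949606·9.5216·355.2500 = 9977.167 mm³

Volume = 9977.167 mm³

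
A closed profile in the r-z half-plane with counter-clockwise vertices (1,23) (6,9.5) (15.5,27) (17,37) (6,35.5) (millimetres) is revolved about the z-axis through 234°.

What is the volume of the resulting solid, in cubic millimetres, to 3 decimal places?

Profile (r,z), 5 vertices: (1,23) (6,9.5) (15.5,27) (17,37) (6,35.5)
edge 0: (1,23)→(6,9.5)  cross = 1·9.5 − 6·23 = -128.5000; (r_i+r_j)·cross = 7·-128.5000 = -899.5000
edge 1: (6,9.5)→(15.5,27)  cross = 6·27 − 15.5·9.5 = 14.7500; (r_i+r_j)·cross = 21.5·14.7500 = 317.1250
edge 2: (15.5,27)→(17,37)  cross = 15.5·37 − 17·27 = 114.5000; (r_i+r_j)·cross = 32.5·114.5000 = 3721.2500
edge 3: (17,37)→(6,35.5)  cross = 17·35.5 − 6·37 = 381.5000; (r_i+r_j)·cross = 23·381.5000 = 8774.5000
edge 4: (6,35.5)→(1,23)  cross = 6·23 − 1·35.5 = 102.5000; (r_i+r_j)·cross = 7·102.5000 = 717.5000
Σcross = 484.7500 → A = |Σcross|/2 = 242.3750 mm²
Σ(r_i+r_j)·cross = 12630.8750 → first moment M = |Σ|/6 = 2105.1458
R_c = M/A = 2105.1458/242.3750 = 8.6855 mm
θ = 234° = 4.084070 rad
V = θ·R_c·A = 4.084070·8.6855·242.3750 = 8597.564 mm³

Volume = 8597.564 mm³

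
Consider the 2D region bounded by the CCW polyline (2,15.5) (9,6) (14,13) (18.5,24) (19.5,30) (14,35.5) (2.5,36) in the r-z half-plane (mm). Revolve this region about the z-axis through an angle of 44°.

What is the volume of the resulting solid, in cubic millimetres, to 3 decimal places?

Profile (r,z), 7 vertices: (2,15.5) (9,6) (14,13) (18.5,24) (19.5,30) (14,35.5) (2.5,36)
edge 0: (2,15.5)→(9,6)  cross = 2·6 − 9·15.5 = -127.5000; (r_i+r_j)·cross = 11·-127.5000 = -1402.5000
edge 1: (9,6)→(14,13)  cross = 9·13 − 14·6 = 33.0000; (r_i+r_j)·cross = 23·33.0000 = 759.0000
edge 2: (14,13)→(18.5,24)  cross = 14·24 − 18.5·13 = 95.5000; (r_i+r_j)·cross = 32.5·95.5000 = 3103.7500
edge 3: (18.5,24)→(19.5,30)  cross = 18.5·30 − 19.5·24 = 87.0000; (r_i+r_j)·cross = 38·87.0000 = 3306.0000
edge 4: (19.5,30)→(14,35.5)  cross = 19.5·35.5 − 14·30 = 272.2500; (r_i+r_j)·cross = 33.5·272.2500 = 9120.3750
edge 5: (14,35.5)→(2.5,36)  cross = 14·36 − 2.5·35.5 = 415.2500; (r_i+r_j)·cross = 16.5·415.2500 = 6851.6250
edge 6: (2.5,36)→(2,15.5)  cross = 2.5·15.5 − 2·36 = -33.2500; (r_i+r_j)·cross = 4.5·-33.2500 = -149.6250
Σcross = 742.2500 → A = |Σcross|/2 = 371.1250 mm²
Σ(r_i+r_j)·cross = 21588.6250 → first moment M = |Σ|/6 = 3598.1042
R_c = M/A = 3598.1042/371.1250 = 9.6951 mm
θ = 44° = 0.767945 rad
V = θ·R_c·A = 0.767945·9.6951·371.1250 = 2763.146 mm³

Volume = 2763.146 mm³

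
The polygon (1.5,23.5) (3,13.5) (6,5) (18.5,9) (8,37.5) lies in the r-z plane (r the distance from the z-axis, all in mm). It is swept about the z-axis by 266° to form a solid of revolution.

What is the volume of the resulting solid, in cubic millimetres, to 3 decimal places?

Volume = 12352.830 mm³

Profile (r,z), 5 vertices: (1.5,23.5) (3,13.5) (6,5) (18.5,9) (8,37.5)
edge 0: (1.5,23.5)→(3,13.5)  cross = 1.5·13.5 − 3·23.5 = -50.2500; (r_i+r_j)·cross = 4.5·-50.2500 = -226.1250
edge 1: (3,13.5)→(6,5)  cross = 3·5 − 6·13.5 = -66.0000; (r_i+r_j)·cross = 9·-66.0000 = -594.0000
edge 2: (6,5)→(18.5,9)  cross = 6·9 − 18.5·5 = -38.5000; (r_i+r_j)·cross = 24.5·-38.5000 = -943.2500
edge 3: (18.5,9)→(8,37.5)  cross = 18.5·37.5 − 8·9 = 621.7500; (r_i+r_j)·cross = 26.5·621.7500 = 16476.3750
edge 4: (8,37.5)→(1.5,23.5)  cross = 8·23.5 − 1.5·37.5 = 131.7500; (r_i+r_j)·cross = 9.5·131.7500 = 1251.6250
Σcross = 598.7500 → A = |Σcross|/2 = 299.3750 mm²
Σ(r_i+r_j)·cross = 15964.6250 → first moment M = |Σ|/6 = 2660.7708
R_c = M/A = 2660.7708/299.3750 = 8.8878 mm
θ = 266° = 4.642576 rad
V = θ·R_c·A = 4.642576·8.8878·299.3750 = 12352.830 mm³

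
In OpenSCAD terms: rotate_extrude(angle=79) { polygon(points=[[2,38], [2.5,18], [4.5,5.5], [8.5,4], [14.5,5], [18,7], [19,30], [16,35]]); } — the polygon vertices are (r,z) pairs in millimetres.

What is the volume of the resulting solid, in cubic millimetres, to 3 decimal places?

Volume = 6922.833 mm³

Profile (r,z), 8 vertices: (2,38) (2.5,18) (4.5,5.5) (8.5,4) (14.5,5) (18,7) (19,30) (16,35)
edge 0: (2,38)→(2.5,18)  cross = 2·18 − 2.5·38 = -59.0000; (r_i+r_j)·cross = 4.5·-59.0000 = -265.5000
edge 1: (2.5,18)→(4.5,5.5)  cross = 2.5·5.5 − 4.5·18 = -67.2500; (r_i+r_j)·cross = 7·-67.2500 = -470.7500
edge 2: (4.5,5.5)→(8.5,4)  cross = 4.5·4 − 8.5·5.5 = -28.7500; (r_i+r_j)·cross = 13·-28.7500 = -373.7500
edge 3: (8.5,4)→(14.5,5)  cross = 8.5·5 − 14.5·4 = -15.5000; (r_i+r_j)·cross = 23·-15.5000 = -356.5000
edge 4: (14.5,5)→(18,7)  cross = 14.5·7 − 18·5 = 11.5000; (r_i+r_j)·cross = 32.5·11.5000 = 373.7500
edge 5: (18,7)→(19,30)  cross = 18·30 − 19·7 = 407.0000; (r_i+r_j)·cross = 37·407.0000 = 15059.0000
edge 6: (19,30)→(16,35)  cross = 19·35 − 16·30 = 185.0000; (r_i+r_j)·cross = 35·185.0000 = 6475.0000
edge 7: (16,35)→(2,38)  cross = 16·38 − 2·35 = 538.0000; (r_i+r_j)·cross = 18·538.0000 = 9684.0000
Σcross = 971.0000 → A = |Σcross|/2 = 485.5000 mm²
Σ(r_i+r_j)·cross = 30125.2500 → first moment M = |Σ|/6 = 5020.8750
R_c = M/A = 5020.8750/485.5000 = 10.3417 mm
θ = 79° = 1.378810 rad
V = θ·R_c·A = 1.378810·10.3417·485.5000 = 6922.833 mm³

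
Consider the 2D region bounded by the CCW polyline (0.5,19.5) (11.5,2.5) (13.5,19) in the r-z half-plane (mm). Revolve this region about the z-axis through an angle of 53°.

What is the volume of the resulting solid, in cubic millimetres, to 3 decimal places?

Profile (r,z), 3 vertices: (0.5,19.5) (11.5,2.5) (13.5,19)
edge 0: (0.5,19.5)→(11.5,2.5)  cross = 0.5·2.5 − 11.5·19.5 = -223.0000; (r_i+r_j)·cross = 12·-223.0000 = -2676.0000
edge 1: (11.5,2.5)→(13.5,19)  cross = 11.5·19 − 13.5·2.5 = 184.7500; (r_i+r_j)·cross = 25·184.7500 = 4618.7500
edge 2: (13.5,19)→(0.5,19.5)  cross = 13.5·19.5 − 0.5·19 = 253.7500; (r_i+r_j)·cross = 14·253.7500 = 3552.5000
Σcross = 215.5000 → A = |Σcross|/2 = 107.7500 mm²
Σ(r_i+r_j)·cross = 5495.2500 → first moment M = |Σ|/6 = 915.8750
R_c = M/A = 915.8750/107.7500 = 8.5000 mm
θ = 53° = 0.925025 rad
V = θ·R_c·A = 0.925025·8.5000·107.7500 = 847.207 mm³

Volume = 847.207 mm³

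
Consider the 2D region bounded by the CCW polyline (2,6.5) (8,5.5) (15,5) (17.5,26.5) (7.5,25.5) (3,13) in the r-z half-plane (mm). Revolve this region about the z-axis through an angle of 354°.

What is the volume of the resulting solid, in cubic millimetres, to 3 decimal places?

Volume = 15511.038 mm³

Profile (r,z), 6 vertices: (2,6.5) (8,5.5) (15,5) (17.5,26.5) (7.5,25.5) (3,13)
edge 0: (2,6.5)→(8,5.5)  cross = 2·5.5 − 8·6.5 = -41.0000; (r_i+r_j)·cross = 10·-41.0000 = -410.0000
edge 1: (8,5.5)→(15,5)  cross = 8·5 − 15·5.5 = -42.5000; (r_i+r_j)·cross = 23·-42.5000 = -977.5000
edge 2: (15,5)→(17.5,26.5)  cross = 15·26.5 − 17.5·5 = 310.0000; (r_i+r_j)·cross = 32.5·310.0000 = 10075.0000
edge 3: (17.5,26.5)→(7.5,25.5)  cross = 17.5·25.5 − 7.5·26.5 = 247.5000; (r_i+r_j)·cross = 25·247.5000 = 6187.5000
edge 4: (7.5,25.5)→(3,13)  cross = 7.5·13 − 3·25.5 = 21.0000; (r_i+r_j)·cross = 10.5·21.0000 = 220.5000
edge 5: (3,13)→(2,6.5)  cross = 3·6.5 − 2·13 = -6.5000; (r_i+r_j)·cross = 5·-6.5000 = -32.5000
Σcross = 488.5000 → A = |Σcross|/2 = 244.2500 mm²
Σ(r_i+r_j)·cross = 15063.0000 → first moment M = |Σ|/6 = 2510.5000
R_c = M/A = 2510.5000/244.2500 = 10.2784 mm
θ = 354° = 6.178466 rad
V = θ·R_c·A = 6.178466·10.2784·244.2500 = 15511.038 mm³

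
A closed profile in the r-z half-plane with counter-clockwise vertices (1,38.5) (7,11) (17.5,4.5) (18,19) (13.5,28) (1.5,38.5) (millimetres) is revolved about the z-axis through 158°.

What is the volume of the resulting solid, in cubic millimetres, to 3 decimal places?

Volume = 8239.022 mm³

Profile (r,z), 6 vertices: (1,38.5) (7,11) (17.5,4.5) (18,19) (13.5,28) (1.5,38.5)
edge 0: (1,38.5)→(7,11)  cross = 1·11 − 7·38.5 = -258.5000; (r_i+r_j)·cross = 8·-258.5000 = -2068.0000
edge 1: (7,11)→(17.5,4.5)  cross = 7·4.5 − 17.5·11 = -161.0000; (r_i+r_j)·cross = 24.5·-161.0000 = -3944.5000
edge 2: (17.5,4.5)→(18,19)  cross = 17.5·19 − 18·4.5 = 251.5000; (r_i+r_j)·cross = 35.5·251.5000 = 8928.2500
edge 3: (18,19)→(13.5,28)  cross = 18·28 − 13.5·19 = 247.5000; (r_i+r_j)·cross = 31.5·247.5000 = 7796.2500
edge 4: (13.5,28)→(1.5,38.5)  cross = 13.5·38.5 − 1.5·28 = 477.7500; (r_i+r_j)·cross = 15·477.7500 = 7166.2500
edge 5: (1.5,38.5)→(1,38.5)  cross = 1.5·38.5 − 1·38.5 = 19.2500; (r_i+r_j)·cross = 2.5·19.2500 = 48.1250
Σcross = 576.5000 → A = |Σcross|/2 = 288.2500 mm²
Σ(r_i+r_j)·cross = 17926.3750 → first moment M = |Σ|/6 = 2987.7292
R_c = M/A = 2987.7292/288.2500 = 10.3651 mm
θ = 158° = 2.757620 rad
V = θ·R_c·A = 2.757620·10.3651·288.2500 = 8239.022 mm³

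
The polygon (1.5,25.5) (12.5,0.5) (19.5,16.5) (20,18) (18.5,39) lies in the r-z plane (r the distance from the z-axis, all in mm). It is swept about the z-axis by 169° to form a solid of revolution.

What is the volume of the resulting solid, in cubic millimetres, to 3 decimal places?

Volume = 13833.654 mm³

Profile (r,z), 5 vertices: (1.5,25.5) (12.5,0.5) (19.5,16.5) (20,18) (18.5,39)
edge 0: (1.5,25.5)→(12.5,0.5)  cross = 1.5·0.5 − 12.5·25.5 = -318.0000; (r_i+r_j)·cross = 14·-318.0000 = -4452.0000
edge 1: (12.5,0.5)→(19.5,16.5)  cross = 12.5·16.5 − 19.5·0.5 = 196.5000; (r_i+r_j)·cross = 32·196.5000 = 6288.0000
edge 2: (19.5,16.5)→(20,18)  cross = 19.5·18 − 20·16.5 = 21.0000; (r_i+r_j)·cross = 39.5·21.0000 = 829.5000
edge 3: (20,18)→(18.5,39)  cross = 20·39 − 18.5·18 = 447.0000; (r_i+r_j)·cross = 38.5·447.0000 = 17209.5000
edge 4: (18.5,39)→(1.5,25.5)  cross = 18.5·25.5 − 1.5·39 = 413.2500; (r_i+r_j)·cross = 20·413.2500 = 8265.0000
Σcross = 759.7500 → A = |Σcross|/2 = 379.8750 mm²
Σ(r_i+r_j)·cross = 28140.0000 → first moment M = |Σ|/6 = 4690.0000
R_c = M/A = 4690.0000/379.8750 = 12.3462 mm
θ = 169° = 2.949606 rad
V = θ·R_c·A = 2.949606·12.3462·379.8750 = 13833.654 mm³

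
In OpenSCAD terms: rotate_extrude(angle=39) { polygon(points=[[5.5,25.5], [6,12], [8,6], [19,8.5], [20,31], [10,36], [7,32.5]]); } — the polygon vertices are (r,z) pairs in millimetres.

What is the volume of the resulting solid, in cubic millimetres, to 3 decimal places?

Profile (r,z), 7 vertices: (5.5,25.5) (6,12) (8,6) (19,8.5) (20,31) (10,36) (7,32.5)
edge 0: (5.5,25.5)→(6,12)  cross = 5.5·12 − 6·25.5 = -87.0000; (r_i+r_j)·cross = 11.5·-87.0000 = -1000.5000
edge 1: (6,12)→(8,6)  cross = 6·6 − 8·12 = -60.0000; (r_i+r_j)·cross = 14·-60.0000 = -840.0000
edge 2: (8,6)→(19,8.5)  cross = 8·8.5 − 19·6 = -46.0000; (r_i+r_j)·cross = 27·-46.0000 = -1242.0000
edge 3: (19,8.5)→(20,31)  cross = 19·31 − 20·8.5 = 419.0000; (r_i+r_j)·cross = 39·419.0000 = 16341.0000
edge 4: (20,31)→(10,36)  cross = 20·36 − 10·31 = 410.0000; (r_i+r_j)·cross = 30·410.0000 = 12300.0000
edge 5: (10,36)→(7,32.5)  cross = 10·32.5 − 7·36 = 73.0000; (r_i+r_j)·cross = 17·73.0000 = 1241.0000
edge 6: (7,32.5)→(5.5,25.5)  cross = 7·25.5 − 5.5·32.5 = -0.2500; (r_i+r_j)·cross = 12.5·-0.2500 = -3.1250
Σcross = 708.7500 → A = |Σcross|/2 = 354.3750 mm²
Σ(r_i+r_j)·cross = 26796.3750 → first moment M = |Σ|/6 = 4466.0625
R_c = M/A = 4466.0625/354.3750 = 12.6026 mm
θ = 39° = 0.680678 rad
V = θ·R_c·A = 0.680678·12.6026·354.3750 = 3039.952 mm³

Volume = 3039.952 mm³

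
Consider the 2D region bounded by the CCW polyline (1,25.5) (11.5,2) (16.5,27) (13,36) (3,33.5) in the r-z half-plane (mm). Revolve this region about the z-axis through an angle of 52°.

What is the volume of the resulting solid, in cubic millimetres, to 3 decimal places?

Volume = 2527.567 mm³

Profile (r,z), 5 vertices: (1,25.5) (11.5,2) (16.5,27) (13,36) (3,33.5)
edge 0: (1,25.5)→(11.5,2)  cross = 1·2 − 11.5·25.5 = -291.2500; (r_i+r_j)·cross = 12.5·-291.2500 = -3640.6250
edge 1: (11.5,2)→(16.5,27)  cross = 11.5·27 − 16.5·2 = 277.5000; (r_i+r_j)·cross = 28·277.5000 = 7770.0000
edge 2: (16.5,27)→(13,36)  cross = 16.5·36 − 13·27 = 243.0000; (r_i+r_j)·cross = 29.5·243.0000 = 7168.5000
edge 3: (13,36)→(3,33.5)  cross = 13·33.5 − 3·36 = 327.5000; (r_i+r_j)·cross = 16·327.5000 = 5240.0000
edge 4: (3,33.5)→(1,25.5)  cross = 3·25.5 − 1·33.5 = 43.0000; (r_i+r_j)·cross = 4·43.0000 = 172.0000
Σcross = 599.7500 → A = |Σcross|/2 = 299.8750 mm²
Σ(r_i+r_j)·cross = 16709.8750 → first moment M = |Σ|/6 = 2784.9792
R_c = M/A = 2784.9792/299.8750 = 9.2871 mm
θ = 52° = 0.907571 rad
V = θ·R_c·A = 0.907571·9.2871·299.8750 = 2527.567 mm³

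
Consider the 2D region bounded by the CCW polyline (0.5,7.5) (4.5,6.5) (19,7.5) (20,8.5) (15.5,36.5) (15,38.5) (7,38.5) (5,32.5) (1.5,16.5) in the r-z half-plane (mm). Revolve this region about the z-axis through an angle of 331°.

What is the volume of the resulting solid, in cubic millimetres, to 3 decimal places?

Volume = 27294.828 mm³

Profile (r,z), 9 vertices: (0.5,7.5) (4.5,6.5) (19,7.5) (20,8.5) (15.5,36.5) (15,38.5) (7,38.5) (5,32.5) (1.5,16.5)
edge 0: (0.5,7.5)→(4.5,6.5)  cross = 0.5·6.5 − 4.5·7.5 = -30.5000; (r_i+r_j)·cross = 5·-30.5000 = -152.5000
edge 1: (4.5,6.5)→(19,7.5)  cross = 4.5·7.5 − 19·6.5 = -89.7500; (r_i+r_j)·cross = 23.5·-89.7500 = -2109.1250
edge 2: (19,7.5)→(20,8.5)  cross = 19·8.5 − 20·7.5 = 11.5000; (r_i+r_j)·cross = 39·11.5000 = 448.5000
edge 3: (20,8.5)→(15.5,36.5)  cross = 20·36.5 − 15.5·8.5 = 598.2500; (r_i+r_j)·cross = 35.5·598.2500 = 21237.8750
edge 4: (15.5,36.5)→(15,38.5)  cross = 15.5·38.5 − 15·36.5 = 49.2500; (r_i+r_j)·cross = 30.5·49.2500 = 1502.1250
edge 5: (15,38.5)→(7,38.5)  cross = 15·38.5 − 7·38.5 = 308.0000; (r_i+r_j)·cross = 22·308.0000 = 6776.0000
edge 6: (7,38.5)→(5,32.5)  cross = 7·32.5 − 5·38.5 = 35.0000; (r_i+r_j)·cross = 12·35.0000 = 420.0000
edge 7: (5,32.5)→(1.5,16.5)  cross = 5·16.5 − 1.5·32.5 = 33.7500; (r_i+r_j)·cross = 6.5·33.7500 = 219.3750
edge 8: (1.5,16.5)→(0.5,7.5)  cross = 1.5·7.5 − 0.5·16.5 = 3.0000; (r_i+r_j)·cross = 2·3.0000 = 6.0000
Σcross = 918.5000 → A = |Σcross|/2 = 459.2500 mm²
Σ(r_i+r_j)·cross = 28348.2500 → first moment M = |Σ|/6 = 4724.7083
R_c = M/A = 4724.7083/459.2500 = 10.2879 mm
θ = 331° = 5.777040 rad
V = θ·R_c·A = 5.777040·10.2879·459.2500 = 27294.828 mm³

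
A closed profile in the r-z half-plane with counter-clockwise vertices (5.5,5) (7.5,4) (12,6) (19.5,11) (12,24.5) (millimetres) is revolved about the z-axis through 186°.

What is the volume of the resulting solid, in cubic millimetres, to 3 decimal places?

Profile (r,z), 5 vertices: (5.5,5) (7.5,4) (12,6) (19.5,11) (12,24.5)
edge 0: (5.5,5)→(7.5,4)  cross = 5.5·4 − 7.5·5 = -15.5000; (r_i+r_j)·cross = 13·-15.5000 = -201.5000
edge 1: (7.5,4)→(12,6)  cross = 7.5·6 − 12·4 = -3.0000; (r_i+r_j)·cross = 19.5·-3.0000 = -58.5000
edge 2: (12,6)→(19.5,11)  cross = 12·11 − 19.5·6 = 15.0000; (r_i+r_j)·cross = 31.5·15.0000 = 472.5000
edge 3: (19.5,11)→(12,24.5)  cross = 19.5·24.5 − 12·11 = 345.7500; (r_i+r_j)·cross = 31.5·345.7500 = 10891.1250
edge 4: (12,24.5)→(5.5,5)  cross = 12·5 − 5.5·24.5 = -74.7500; (r_i+r_j)·cross = 17.5·-74.7500 = -1308.1250
Σcross = 267.5000 → A = |Σcross|/2 = 133.7500 mm²
Σ(r_i+r_j)·cross = 9795.5000 → first moment M = |Σ|/6 = 1632.5833
R_c = M/A = 1632.5833/133.7500 = 12.2062 mm
θ = 186° = 3.246312 rad
V = θ·R_c·A = 3.246312·12.2062·133.7500 = 5299.876 mm³

Volume = 5299.876 mm³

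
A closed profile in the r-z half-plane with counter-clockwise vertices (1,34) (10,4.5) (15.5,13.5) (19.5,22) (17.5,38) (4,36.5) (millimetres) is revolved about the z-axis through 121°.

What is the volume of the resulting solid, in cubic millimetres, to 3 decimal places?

Profile (r,z), 6 vertices: (1,34) (10,4.5) (15.5,13.5) (19.5,22) (17.5,38) (4,36.5)
edge 0: (1,34)→(10,4.5)  cross = 1·4.5 − 10·34 = -335.5000; (r_i+r_j)·cross = 11·-335.5000 = -3690.5000
edge 1: (10,4.5)→(15.5,13.5)  cross = 10·13.5 − 15.5·4.5 = 65.2500; (r_i+r_j)·cross = 25.5·65.2500 = 1663.8750
edge 2: (15.5,13.5)→(19.5,22)  cross = 15.5·22 − 19.5·13.5 = 77.7500; (r_i+r_j)·cross = 35·77.7500 = 2721.2500
edge 3: (19.5,22)→(17.5,38)  cross = 19.5·38 − 17.5·22 = 356.0000; (r_i+r_j)·cross = 37·356.0000 = 13172.0000
edge 4: (17.5,38)→(4,36.5)  cross = 17.5·36.5 − 4·38 = 486.7500; (r_i+r_j)·cross = 21.5·486.7500 = 10465.1250
edge 5: (4,36.5)→(1,34)  cross = 4·34 − 1·36.5 = 99.5000; (r_i+r_j)·cross = 5·99.5000 = 497.5000
Σcross = 749.7500 → A = |Σcross|/2 = 374.8750 mm²
Σ(r_i+r_j)·cross = 24829.2500 → first moment M = |Σ|/6 = 4138.2083
R_c = M/A = 4138.2083/374.8750 = 11.0389 mm
θ = 121° = 2.111848 rad
V = θ·R_c·A = 2.111848·11.0389·374.8750 = 8739.269 mm³

Volume = 8739.269 mm³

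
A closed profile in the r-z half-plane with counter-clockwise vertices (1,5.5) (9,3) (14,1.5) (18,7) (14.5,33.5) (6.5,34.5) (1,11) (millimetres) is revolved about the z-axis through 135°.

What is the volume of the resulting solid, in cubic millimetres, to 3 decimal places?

Profile (r,z), 7 vertices: (1,5.5) (9,3) (14,1.5) (18,7) (14.5,33.5) (6.5,34.5) (1,11)
edge 0: (1,5.5)→(9,3)  cross = 1·3 − 9·5.5 = -46.5000; (r_i+r_j)·cross = 10·-46.5000 = -465.0000
edge 1: (9,3)→(14,1.5)  cross = 9·1.5 − 14·3 = -28.5000; (r_i+r_j)·cross = 23·-28.5000 = -655.5000
edge 2: (14,1.5)→(18,7)  cross = 14·7 − 18·1.5 = 71.0000; (r_i+r_j)·cross = 32·71.0000 = 2272.0000
edge 3: (18,7)→(14.5,33.5)  cross = 18·33.5 − 14.5·7 = 501.5000; (r_i+r_j)·cross = 32.5·501.5000 = 16298.7500
edge 4: (14.5,33.5)→(6.5,34.5)  cross = 14.5·34.5 − 6.5·33.5 = 282.5000; (r_i+r_j)·cross = 21·282.5000 = 5932.5000
edge 5: (6.5,34.5)→(1,11)  cross = 6.5·11 − 1·34.5 = 37.0000; (r_i+r_j)·cross = 7.5·37.0000 = 277.5000
edge 6: (1,11)→(1,5.5)  cross = 1·5.5 − 1·11 = -5.5000; (r_i+r_j)·cross = 2·-5.5000 = -11.0000
Σcross = 811.5000 → A = |Σcross|/2 = 405.7500 mm²
Σ(r_i+r_j)·cross = 23649.2500 → first moment M = |Σ|/6 = 3941.5417
R_c = M/A = 3941.5417/405.7500 = 9.7142 mm
θ = 135° = 2.356194 rad
V = θ·R_c·A = 2.356194·9.7142·405.7500 = 9287.039 mm³

Volume = 9287.039 mm³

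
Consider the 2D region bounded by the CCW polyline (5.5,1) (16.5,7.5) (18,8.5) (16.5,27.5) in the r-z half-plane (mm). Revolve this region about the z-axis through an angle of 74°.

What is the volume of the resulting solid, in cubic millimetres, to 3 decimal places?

Profile (r,z), 4 vertices: (5.5,1) (16.5,7.5) (18,8.5) (16.5,27.5)
edge 0: (5.5,1)→(16.5,7.5)  cross = 5.5·7.5 − 16.5·1 = 24.7500; (r_i+r_j)·cross = 22·24.7500 = 544.5000
edge 1: (16.5,7.5)→(18,8.5)  cross = 16.5·8.5 − 18·7.5 = 5.2500; (r_i+r_j)·cross = 34.5·5.2500 = 181.1250
edge 2: (18,8.5)→(16.5,27.5)  cross = 18·27.5 − 16.5·8.5 = 354.7500; (r_i+r_j)·cross = 34.5·354.7500 = 12238.8750
edge 3: (16.5,27.5)→(5.5,1)  cross = 16.5·1 − 5.5·27.5 = -134.7500; (r_i+r_j)·cross = 22·-134.7500 = -2964.5000
Σcross = 250.0000 → A = |Σcross|/2 = 125.0000 mm²
Σ(r_i+r_j)·cross = 10000.0000 → first moment M = |Σ|/6 = 1666.6667
R_c = M/A = 1666.6667/125.0000 = 13.3333 mm
θ = 74° = 1.291544 rad
V = θ·R_c·A = 1.291544·13.3333·125.0000 = 2152.573 mm³

Volume = 2152.573 mm³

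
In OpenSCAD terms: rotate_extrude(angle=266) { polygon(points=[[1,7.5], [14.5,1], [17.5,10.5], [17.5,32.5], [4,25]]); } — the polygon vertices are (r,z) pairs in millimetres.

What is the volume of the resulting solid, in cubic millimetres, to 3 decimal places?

Volume = 17605.518 mm³

Profile (r,z), 5 vertices: (1,7.5) (14.5,1) (17.5,10.5) (17.5,32.5) (4,25)
edge 0: (1,7.5)→(14.5,1)  cross = 1·1 − 14.5·7.5 = -107.7500; (r_i+r_j)·cross = 15.5·-107.7500 = -1670.1250
edge 1: (14.5,1)→(17.5,10.5)  cross = 14.5·10.5 − 17.5·1 = 134.7500; (r_i+r_j)·cross = 32·134.7500 = 4312.0000
edge 2: (17.5,10.5)→(17.5,32.5)  cross = 17.5·32.5 − 17.5·10.5 = 385.0000; (r_i+r_j)·cross = 35·385.0000 = 13475.0000
edge 3: (17.5,32.5)→(4,25)  cross = 17.5·25 − 4·32.5 = 307.5000; (r_i+r_j)·cross = 21.5·307.5000 = 6611.2500
edge 4: (4,25)→(1,7.5)  cross = 4·7.5 − 1·25 = 5.0000; (r_i+r_j)·cross = 5·5.0000 = 25.0000
Σcross = 724.5000 → A = |Σcross|/2 = 362.2500 mm²
Σ(r_i+r_j)·cross = 22753.1250 → first moment M = |Σ|/6 = 3792.1875
R_c = M/A = 3792.1875/362.2500 = 10.4684 mm
θ = 266° = 4.642576 rad
V = θ·R_c·A = 4.642576·10.4684·362.2500 = 17605.518 mm³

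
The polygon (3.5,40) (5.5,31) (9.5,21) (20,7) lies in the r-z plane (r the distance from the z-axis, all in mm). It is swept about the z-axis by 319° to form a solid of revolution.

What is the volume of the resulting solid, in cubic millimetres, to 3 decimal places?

Profile (r,z), 4 vertices: (3.5,40) (5.5,31) (9.5,21) (20,7)
edge 0: (3.5,40)→(5.5,31)  cross = 3.5·31 − 5.5·40 = -111.5000; (r_i+r_j)·cross = 9·-111.5000 = -1003.5000
edge 1: (5.5,31)→(9.5,21)  cross = 5.5·21 − 9.5·31 = -179.0000; (r_i+r_j)·cross = 15·-179.0000 = -2685.0000
edge 2: (9.5,21)→(20,7)  cross = 9.5·7 − 20·21 = -353.5000; (r_i+r_j)·cross = 29.5·-353.5000 = -10428.2500
edge 3: (20,7)→(3.5,40)  cross = 20·40 − 3.5·7 = 775.5000; (r_i+r_j)·cross = 23.5·775.5000 = 18224.2500
Σcross = 131.5000 → A = |Σcross|/2 = 65.7500 mm²
Σ(r_i+r_j)·cross = 4107.5000 → first moment M = |Σ|/6 = 684.5833
R_c = M/A = 684.5833/65.7500 = 10.4119 mm
θ = 319° = 5.567600 rad
V = θ·R_c·A = 5.567600·10.4119·65.7500 = 3811.486 mm³

Volume = 3811.486 mm³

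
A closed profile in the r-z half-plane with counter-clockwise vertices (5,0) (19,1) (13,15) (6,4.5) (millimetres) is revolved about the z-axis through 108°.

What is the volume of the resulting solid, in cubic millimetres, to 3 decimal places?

Volume = 2506.363 mm³

Profile (r,z), 4 vertices: (5,0) (19,1) (13,15) (6,4.5)
edge 0: (5,0)→(19,1)  cross = 5·1 − 19·0 = 5.0000; (r_i+r_j)·cross = 24·5.0000 = 120.0000
edge 1: (19,1)→(13,15)  cross = 19·15 − 13·1 = 272.0000; (r_i+r_j)·cross = 32·272.0000 = 8704.0000
edge 2: (13,15)→(6,4.5)  cross = 13·4.5 − 6·15 = -31.5000; (r_i+r_j)·cross = 19·-31.5000 = -598.5000
edge 3: (6,4.5)→(5,0)  cross = 6·0 − 5·4.5 = -22.5000; (r_i+r_j)·cross = 11·-22.5000 = -247.5000
Σcross = 223.0000 → A = |Σcross|/2 = 111.5000 mm²
Σ(r_i+r_j)·cross = 7978.0000 → first moment M = |Σ|/6 = 1329.6667
R_c = M/A = 1329.6667/111.5000 = 11.9253 mm
θ = 108° = 1.884956 rad
V = θ·R_c·A = 1.884956·11.9253·111.5000 = 2506.363 mm³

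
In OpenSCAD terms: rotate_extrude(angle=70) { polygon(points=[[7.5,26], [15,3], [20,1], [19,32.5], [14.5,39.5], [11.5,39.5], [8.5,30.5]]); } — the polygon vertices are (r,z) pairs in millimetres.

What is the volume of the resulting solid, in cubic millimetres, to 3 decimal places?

Volume = 5574.578 mm³

Profile (r,z), 7 vertices: (7.5,26) (15,3) (20,1) (19,32.5) (14.5,39.5) (11.5,39.5) (8.5,30.5)
edge 0: (7.5,26)→(15,3)  cross = 7.5·3 − 15·26 = -367.5000; (r_i+r_j)·cross = 22.5·-367.5000 = -8268.7500
edge 1: (15,3)→(20,1)  cross = 15·1 − 20·3 = -45.0000; (r_i+r_j)·cross = 35·-45.0000 = -1575.0000
edge 2: (20,1)→(19,32.5)  cross = 20·32.5 − 19·1 = 631.0000; (r_i+r_j)·cross = 39·631.0000 = 24609.0000
edge 3: (19,32.5)→(14.5,39.5)  cross = 19·39.5 − 14.5·32.5 = 279.2500; (r_i+r_j)·cross = 33.5·279.2500 = 9354.8750
edge 4: (14.5,39.5)→(11.5,39.5)  cross = 14.5·39.5 − 11.5·39.5 = 118.5000; (r_i+r_j)·cross = 26·118.5000 = 3081.0000
edge 5: (11.5,39.5)→(8.5,30.5)  cross = 11.5·30.5 − 8.5·39.5 = 15.0000; (r_i+r_j)·cross = 20·15.0000 = 300.0000
edge 6: (8.5,30.5)→(7.5,26)  cross = 8.5·26 − 7.5·30.5 = -7.7500; (r_i+r_j)·cross = 16·-7.7500 = -124.0000
Σcross = 623.5000 → A = |Σcross|/2 = 311.7500 mm²
Σ(r_i+r_j)·cross = 27377.1250 → first moment M = |Σ|/6 = 4562.8542
R_c = M/A = 4562.8542/311.7500 = 14.6363 mm
θ = 70° = 1.221730 rad
V = θ·R_c·A = 1.221730·14.6363·311.7500 = 5574.578 mm³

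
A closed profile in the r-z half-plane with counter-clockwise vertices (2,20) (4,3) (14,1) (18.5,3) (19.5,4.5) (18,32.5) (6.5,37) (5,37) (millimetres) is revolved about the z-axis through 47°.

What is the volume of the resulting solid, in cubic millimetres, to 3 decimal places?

Volume = 4548.043 mm³

Profile (r,z), 8 vertices: (2,20) (4,3) (14,1) (18.5,3) (19.5,4.5) (18,32.5) (6.5,37) (5,37)
edge 0: (2,20)→(4,3)  cross = 2·3 − 4·20 = -74.0000; (r_i+r_j)·cross = 6·-74.0000 = -444.0000
edge 1: (4,3)→(14,1)  cross = 4·1 − 14·3 = -38.0000; (r_i+r_j)·cross = 18·-38.0000 = -684.0000
edge 2: (14,1)→(18.5,3)  cross = 14·3 − 18.5·1 = 23.5000; (r_i+r_j)·cross = 32.5·23.5000 = 763.7500
edge 3: (18.5,3)→(19.5,4.5)  cross = 18.5·4.5 − 19.5·3 = 24.7500; (r_i+r_j)·cross = 38·24.7500 = 940.5000
edge 4: (19.5,4.5)→(18,32.5)  cross = 19.5·32.5 − 18·4.5 = 552.7500; (r_i+r_j)·cross = 37.5·552.7500 = 20728.1250
edge 5: (18,32.5)→(6.5,37)  cross = 18·37 − 6.5·32.5 = 454.7500; (r_i+r_j)·cross = 24.5·454.7500 = 11141.3750
edge 6: (6.5,37)→(5,37)  cross = 6.5·37 − 5·37 = 55.5000; (r_i+r_j)·cross = 11.5·55.5000 = 638.2500
edge 7: (5,37)→(2,20)  cross = 5·20 − 2·37 = 26.0000; (r_i+r_j)·cross = 7·26.0000 = 182.0000
Σcross = 1025.2500 → A = |Σcross|/2 = 512.6250 mm²
Σ(r_i+r_j)·cross = 33266.0000 → first moment M = |Σ|/6 = 5544.3333
R_c = M/A = 5544.3333/512.6250 = 10.8156 mm
θ = 47° = 0.820305 rad
V = θ·R_c·A = 0.820305·10.8156·512.6250 = 4548.043 mm³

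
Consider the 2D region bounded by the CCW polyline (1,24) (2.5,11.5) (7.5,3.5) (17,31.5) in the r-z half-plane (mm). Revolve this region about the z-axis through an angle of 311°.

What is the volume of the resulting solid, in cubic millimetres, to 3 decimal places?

Volume = 9193.744 mm³

Profile (r,z), 4 vertices: (1,24) (2.5,11.5) (7.5,3.5) (17,31.5)
edge 0: (1,24)→(2.5,11.5)  cross = 1·11.5 − 2.5·24 = -48.5000; (r_i+r_j)·cross = 3.5·-48.5000 = -169.7500
edge 1: (2.5,11.5)→(7.5,3.5)  cross = 2.5·3.5 − 7.5·11.5 = -77.5000; (r_i+r_j)·cross = 10·-77.5000 = -775.0000
edge 2: (7.5,3.5)→(17,31.5)  cross = 7.5·31.5 − 17·3.5 = 176.7500; (r_i+r_j)·cross = 24.5·176.7500 = 4330.3750
edge 3: (17,31.5)→(1,24)  cross = 17·24 − 1·31.5 = 376.5000; (r_i+r_j)·cross = 18·376.5000 = 6777.0000
Σcross = 427.2500 → A = |Σcross|/2 = 213.6250 mm²
Σ(r_i+r_j)·cross = 10162.6250 → first moment M = |Σ|/6 = 1693.7708
R_c = M/A = 1693.7708/213.6250 = 7.9287 mm
θ = 311° = 5.427974 rad
V = θ·R_c·A = 5.427974·7.9287·213.6250 = 9193.744 mm³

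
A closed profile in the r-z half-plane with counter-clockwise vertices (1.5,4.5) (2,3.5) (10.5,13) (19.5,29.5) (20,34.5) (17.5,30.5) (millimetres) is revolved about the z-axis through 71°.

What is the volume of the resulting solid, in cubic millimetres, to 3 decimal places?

Volume = 1171.029 mm³

Profile (r,z), 6 vertices: (1.5,4.5) (2,3.5) (10.5,13) (19.5,29.5) (20,34.5) (17.5,30.5)
edge 0: (1.5,4.5)→(2,3.5)  cross = 1.5·3.5 − 2·4.5 = -3.7500; (r_i+r_j)·cross = 3.5·-3.7500 = -13.1250
edge 1: (2,3.5)→(10.5,13)  cross = 2·13 − 10.5·3.5 = -10.7500; (r_i+r_j)·cross = 12.5·-10.7500 = -134.3750
edge 2: (10.5,13)→(19.5,29.5)  cross = 10.5·29.5 − 19.5·13 = 56.2500; (r_i+r_j)·cross = 30·56.2500 = 1687.5000
edge 3: (19.5,29.5)→(20,34.5)  cross = 19.5·34.5 − 20·29.5 = 82.7500; (r_i+r_j)·cross = 39.5·82.7500 = 3268.6250
edge 4: (20,34.5)→(17.5,30.5)  cross = 20·30.5 − 17.5·34.5 = 6.2500; (r_i+r_j)·cross = 37.5·6.2500 = 234.3750
edge 5: (17.5,30.5)→(1.5,4.5)  cross = 17.5·4.5 − 1.5·30.5 = 33.0000; (r_i+r_j)·cross = 19·33.0000 = 627.0000
Σcross = 163.7500 → A = |Σcross|/2 = 81.8750 mm²
Σ(r_i+r_j)·cross = 5670.0000 → first moment M = |Σ|/6 = 945.0000
R_c = M/A = 945.0000/81.8750 = 11.5420 mm
θ = 71° = 1.239184 rad
V = θ·R_c·A = 1.239184·11.5420·81.8750 = 1171.029 mm³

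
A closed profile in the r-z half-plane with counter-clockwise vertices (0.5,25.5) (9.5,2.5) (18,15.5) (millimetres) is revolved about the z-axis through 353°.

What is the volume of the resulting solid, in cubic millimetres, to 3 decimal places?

Volume = 8984.810 mm³

Profile (r,z), 3 vertices: (0.5,25.5) (9.5,2.5) (18,15.5)
edge 0: (0.5,25.5)→(9.5,2.5)  cross = 0.5·2.5 − 9.5·25.5 = -241.0000; (r_i+r_j)·cross = 10·-241.0000 = -2410.0000
edge 1: (9.5,2.5)→(18,15.5)  cross = 9.5·15.5 − 18·2.5 = 102.2500; (r_i+r_j)·cross = 27.5·102.2500 = 2811.8750
edge 2: (18,15.5)→(0.5,25.5)  cross = 18·25.5 − 0.5·15.5 = 451.2500; (r_i+r_j)·cross = 18.5·451.2500 = 8348.1250
Σcross = 312.5000 → A = |Σcross|/2 = 156.2500 mm²
Σ(r_i+r_j)·cross = 8750.0000 → first moment M = |Σ|/6 = 1458.3333
R_c = M/A = 1458.3333/156.2500 = 9.3333 mm
θ = 353° = 6.161012 rad
V = θ·R_c·A = 6.161012·9.3333·156.2500 = 8984.810 mm³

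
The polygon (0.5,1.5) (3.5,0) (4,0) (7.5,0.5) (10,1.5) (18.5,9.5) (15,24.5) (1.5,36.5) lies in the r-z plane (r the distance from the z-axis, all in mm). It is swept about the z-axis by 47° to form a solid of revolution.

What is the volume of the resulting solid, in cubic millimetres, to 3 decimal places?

Profile (r,z), 8 vertices: (0.5,1.5) (3.5,0) (4,0) (7.5,0.5) (10,1.5) (18.5,9.5) (15,24.5) (1.5,36.5)
edge 0: (0.5,1.5)→(3.5,0)  cross = 0.5·0 − 3.5·1.5 = -5.2500; (r_i+r_j)·cross = 4·-5.2500 = -21.0000
edge 1: (3.5,0)→(4,0)  cross = 3.5·0 − 4·0 = 0.0000; (r_i+r_j)·cross = 7.5·0.0000 = 0.0000
edge 2: (4,0)→(7.5,0.5)  cross = 4·0.5 − 7.5·0 = 2.0000; (r_i+r_j)·cross = 11.5·2.0000 = 23.0000
edge 3: (7.5,0.5)→(10,1.5)  cross = 7.5·1.5 − 10·0.5 = 6.2500; (r_i+r_j)·cross = 17.5·6.2500 = 109.3750
edge 4: (10,1.5)→(18.5,9.5)  cross = 10·9.5 − 18.5·1.5 = 67.2500; (r_i+r_j)·cross = 28.5·67.2500 = 1916.6250
edge 5: (18.5,9.5)→(15,24.5)  cross = 18.5·24.5 − 15·9.5 = 310.7500; (r_i+r_j)·cross = 33.5·310.7500 = 10410.1250
edge 6: (15,24.5)→(1.5,36.5)  cross = 15·36.5 − 1.5·24.5 = 510.7500; (r_i+r_j)·cross = 16.5·510.7500 = 8427.3750
edge 7: (1.5,36.5)→(0.5,1.5)  cross = 1.5·1.5 − 0.5·36.5 = -16.0000; (r_i+r_j)·cross = 2·-16.0000 = -32.0000
Σcross = 875.7500 → A = |Σcross|/2 = 437.8750 mm²
Σ(r_i+r_j)·cross = 20833.5000 → first moment M = |Σ|/6 = 3472.2500
R_c = M/A = 3472.2500/437.8750 = 7.9298 mm
θ = 47° = 0.820305 rad
V = θ·R_c·A = 0.820305·7.9298·437.8750 = 2848.303 mm³

Volume = 2848.303 mm³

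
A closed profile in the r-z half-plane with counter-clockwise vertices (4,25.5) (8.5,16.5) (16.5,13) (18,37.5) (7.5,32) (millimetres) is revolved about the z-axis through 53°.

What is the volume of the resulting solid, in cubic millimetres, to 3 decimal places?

Profile (r,z), 5 vertices: (4,25.5) (8.5,16.5) (16.5,13) (18,37.5) (7.5,32)
edge 0: (4,25.5)→(8.5,16.5)  cross = 4·16.5 − 8.5·25.5 = -150.7500; (r_i+r_j)·cross = 12.5·-150.7500 = -1884.3750
edge 1: (8.5,16.5)→(16.5,13)  cross = 8.5·13 − 16.5·16.5 = -161.7500; (r_i+r_j)·cross = 25·-161.7500 = -4043.7500
edge 2: (16.5,13)→(18,37.5)  cross = 16.5·37.5 − 18·13 = 384.7500; (r_i+r_j)·cross = 34.5·384.7500 = 13273.8750
edge 3: (18,37.5)→(7.5,32)  cross = 18·32 − 7.5·37.5 = 294.7500; (r_i+r_j)·cross = 25.5·294.7500 = 7516.1250
edge 4: (7.5,32)→(4,25.5)  cross = 7.5·25.5 − 4·32 = 63.2500; (r_i+r_j)·cross = 11.5·63.2500 = 727.3750
Σcross = 430.2500 → A = |Σcross|/2 = 215.1250 mm²
Σ(r_i+r_j)·cross = 15589.2500 → first moment M = |Σ|/6 = 2598.2083
R_c = M/A = 2598.2083/215.1250 = 12.0777 mm
θ = 53° = 0.925025 rad
V = θ·R_c·A = 0.925025·12.0777·215.1250 = 2403.406 mm³

Volume = 2403.406 mm³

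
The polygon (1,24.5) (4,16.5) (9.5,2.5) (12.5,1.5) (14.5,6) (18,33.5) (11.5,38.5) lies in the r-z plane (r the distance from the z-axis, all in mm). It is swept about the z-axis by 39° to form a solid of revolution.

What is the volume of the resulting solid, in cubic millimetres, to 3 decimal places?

Volume = 2617.350 mm³

Profile (r,z), 7 vertices: (1,24.5) (4,16.5) (9.5,2.5) (12.5,1.5) (14.5,6) (18,33.5) (11.5,38.5)
edge 0: (1,24.5)→(4,16.5)  cross = 1·16.5 − 4·24.5 = -81.5000; (r_i+r_j)·cross = 5·-81.5000 = -407.5000
edge 1: (4,16.5)→(9.5,2.5)  cross = 4·2.5 − 9.5·16.5 = -146.7500; (r_i+r_j)·cross = 13.5·-146.7500 = -1981.1250
edge 2: (9.5,2.5)→(12.5,1.5)  cross = 9.5·1.5 − 12.5·2.5 = -17.0000; (r_i+r_j)·cross = 22·-17.0000 = -374.0000
edge 3: (12.5,1.5)→(14.5,6)  cross = 12.5·6 − 14.5·1.5 = 53.2500; (r_i+r_j)·cross = 27·53.2500 = 1437.7500
edge 4: (14.5,6)→(18,33.5)  cross = 14.5·33.5 − 18·6 = 377.7500; (r_i+r_j)·cross = 32.5·377.7500 = 12276.8750
edge 5: (18,33.5)→(11.5,38.5)  cross = 18·38.5 − 11.5·33.5 = 307.7500; (r_i+r_j)·cross = 29.5·307.7500 = 9078.6250
edge 6: (11.5,38.5)→(1,24.5)  cross = 11.5·24.5 − 1·38.5 = 243.2500; (r_i+r_j)·cross = 12.5·243.2500 = 3040.6250
Σcross = 736.7500 → A = |Σcross|/2 = 368.3750 mm²
Σ(r_i+r_j)·cross = 23071.2500 → first moment M = |Σ|/6 = 3845.2083
R_c = M/A = 3845.2083/368.3750 = 10.4383 mm
θ = 39° = 0.680678 rad
V = θ·R_c·A = 0.680678·10.4383·368.3750 = 2617.350 mm³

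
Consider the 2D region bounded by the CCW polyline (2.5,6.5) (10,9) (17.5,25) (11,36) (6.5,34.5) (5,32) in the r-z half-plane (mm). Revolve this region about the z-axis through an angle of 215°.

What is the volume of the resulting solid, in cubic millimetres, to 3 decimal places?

Volume = 9211.190 mm³

Profile (r,z), 6 vertices: (2.5,6.5) (10,9) (17.5,25) (11,36) (6.5,34.5) (5,32)
edge 0: (2.5,6.5)→(10,9)  cross = 2.5·9 − 10·6.5 = -42.5000; (r_i+r_j)·cross = 12.5·-42.5000 = -531.2500
edge 1: (10,9)→(17.5,25)  cross = 10·25 − 17.5·9 = 92.5000; (r_i+r_j)·cross = 27.5·92.5000 = 2543.7500
edge 2: (17.5,25)→(11,36)  cross = 17.5·36 − 11·25 = 355.0000; (r_i+r_j)·cross = 28.5·355.0000 = 10117.5000
edge 3: (11,36)→(6.5,34.5)  cross = 11·34.5 − 6.5·36 = 145.5000; (r_i+r_j)·cross = 17.5·145.5000 = 2546.2500
edge 4: (6.5,34.5)→(5,32)  cross = 6.5·32 − 5·34.5 = 35.5000; (r_i+r_j)·cross = 11.5·35.5000 = 408.2500
edge 5: (5,32)→(2.5,6.5)  cross = 5·6.5 − 2.5·32 = -47.5000; (r_i+r_j)·cross = 7.5·-47.5000 = -356.2500
Σcross = 538.5000 → A = |Σcross|/2 = 269.2500 mm²
Σ(r_i+r_j)·cross = 14728.2500 → first moment M = |Σ|/6 = 2454.7083
R_c = M/A = 2454.7083/269.2500 = 9.1168 mm
θ = 215° = 3.752458 rad
V = θ·R_c·A = 3.752458·9.1168·269.2500 = 9211.190 mm³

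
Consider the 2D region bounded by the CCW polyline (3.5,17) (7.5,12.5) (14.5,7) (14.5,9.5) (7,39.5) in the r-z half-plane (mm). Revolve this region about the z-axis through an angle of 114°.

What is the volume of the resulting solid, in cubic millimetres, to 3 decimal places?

Profile (r,z), 5 vertices: (3.5,17) (7.5,12.5) (14.5,7) (14.5,9.5) (7,39.5)
edge 0: (3.5,17)→(7.5,12.5)  cross = 3.5·12.5 − 7.5·17 = -83.7500; (r_i+r_j)·cross = 11·-83.7500 = -921.2500
edge 1: (7.5,12.5)→(14.5,7)  cross = 7.5·7 − 14.5·12.5 = -128.7500; (r_i+r_j)·cross = 22·-128.7500 = -2832.5000
edge 2: (14.5,7)→(14.5,9.5)  cross = 14.5·9.5 − 14.5·7 = 36.2500; (r_i+r_j)·cross = 29·36.2500 = 1051.2500
edge 3: (14.5,9.5)→(7,39.5)  cross = 14.5·39.5 − 7·9.5 = 506.2500; (r_i+r_j)·cross = 21.5·506.2500 = 10884.3750
edge 4: (7,39.5)→(3.5,17)  cross = 7·17 − 3.5·39.5 = -19.2500; (r_i+r_j)·cross = 10.5·-19.2500 = -202.1250
Σcross = 310.7500 → A = |Σcross|/2 = 155.3750 mm²
Σ(r_i+r_j)·cross = 7979.7500 → first moment M = |Σ|/6 = 1329.9583
R_c = M/A = 1329.9583/155.3750 = 8.5597 mm
θ = 114° = 1.989675 rad
V = θ·R_c·A = 1.989675·8.5597·155.3750 = 2646.185 mm³

Volume = 2646.185 mm³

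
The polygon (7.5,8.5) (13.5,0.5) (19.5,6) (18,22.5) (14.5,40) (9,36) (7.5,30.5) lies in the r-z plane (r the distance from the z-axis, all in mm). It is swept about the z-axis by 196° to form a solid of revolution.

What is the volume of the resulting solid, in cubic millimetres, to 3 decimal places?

Profile (r,z), 7 vertices: (7.5,8.5) (13.5,0.5) (19.5,6) (18,22.5) (14.5,40) (9,36) (7.5,30.5)
edge 0: (7.5,8.5)→(13.5,0.5)  cross = 7.5·0.5 − 13.5·8.5 = -111.0000; (r_i+r_j)·cross = 21·-111.0000 = -2331.0000
edge 1: (13.5,0.5)→(19.5,6)  cross = 13.5·6 − 19.5·0.5 = 71.2500; (r_i+r_j)·cross = 33·71.2500 = 2351.2500
edge 2: (19.5,6)→(18,22.5)  cross = 19.5·22.5 − 18·6 = 330.7500; (r_i+r_j)·cross = 37.5·330.7500 = 12403.1250
edge 3: (18,22.5)→(14.5,40)  cross = 18·40 − 14.5·22.5 = 393.7500; (r_i+r_j)·cross = 32.5·393.7500 = 12796.8750
edge 4: (14.5,40)→(9,36)  cross = 14.5·36 − 9·40 = 162.0000; (r_i+r_j)·cross = 23.5·162.0000 = 3807.0000
edge 5: (9,36)→(7.5,30.5)  cross = 9·30.5 − 7.5·36 = 4.5000; (r_i+r_j)·cross = 16.5·4.5000 = 74.2500
edge 6: (7.5,30.5)→(7.5,8.5)  cross = 7.5·8.5 − 7.5·30.5 = -165.0000; (r_i+r_j)·cross = 15·-165.0000 = -2475.0000
Σcross = 686.2500 → A = |Σcross|/2 = 343.1250 mm²
Σ(r_i+r_j)·cross = 26626.5000 → first moment M = |Σ|/6 = 4437.7500
R_c = M/A = 4437.7500/343.1250 = 12.9333 mm
θ = 196° = 3.420845 rad
V = θ·R_c·A = 3.420845·12.9333·343.1250 = 15180.856 mm³

Volume = 15180.856 mm³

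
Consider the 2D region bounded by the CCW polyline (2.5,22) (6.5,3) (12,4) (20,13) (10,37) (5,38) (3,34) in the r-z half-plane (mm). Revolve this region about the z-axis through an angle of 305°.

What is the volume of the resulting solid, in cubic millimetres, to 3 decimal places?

Volume = 20047.375 mm³

Profile (r,z), 7 vertices: (2.5,22) (6.5,3) (12,4) (20,13) (10,37) (5,38) (3,34)
edge 0: (2.5,22)→(6.5,3)  cross = 2.5·3 − 6.5·22 = -135.5000; (r_i+r_j)·cross = 9·-135.5000 = -1219.5000
edge 1: (6.5,3)→(12,4)  cross = 6.5·4 − 12·3 = -10.0000; (r_i+r_j)·cross = 18.5·-10.0000 = -185.0000
edge 2: (12,4)→(20,13)  cross = 12·13 − 20·4 = 76.0000; (r_i+r_j)·cross = 32·76.0000 = 2432.0000
edge 3: (20,13)→(10,37)  cross = 20·37 − 10·13 = 610.0000; (r_i+r_j)·cross = 30·610.0000 = 18300.0000
edge 4: (10,37)→(5,38)  cross = 10·38 − 5·37 = 195.0000; (r_i+r_j)·cross = 15·195.0000 = 2925.0000
edge 5: (5,38)→(3,34)  cross = 5·34 − 3·38 = 56.0000; (r_i+r_j)·cross = 8·56.0000 = 448.0000
edge 6: (3,34)→(2.5,22)  cross = 3·22 − 2.5·34 = -19.0000; (r_i+r_j)·cross = 5.5·-19.0000 = -104.5000
Σcross = 772.5000 → A = |Σcross|/2 = 386.2500 mm²
Σ(r_i+r_j)·cross = 22596.0000 → first moment M = |Σ|/6 = 3766.0000
R_c = M/A = 3766.0000/386.2500 = 9.7502 mm
θ = 305° = 5.323254 rad
V = θ·R_c·A = 5.323254·9.7502·386.2500 = 20047.375 mm³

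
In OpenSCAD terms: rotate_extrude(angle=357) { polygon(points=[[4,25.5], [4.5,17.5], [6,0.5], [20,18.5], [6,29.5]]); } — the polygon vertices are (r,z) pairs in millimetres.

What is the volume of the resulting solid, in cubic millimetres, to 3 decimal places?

Volume = 14508.217 mm³

Profile (r,z), 5 vertices: (4,25.5) (4.5,17.5) (6,0.5) (20,18.5) (6,29.5)
edge 0: (4,25.5)→(4.5,17.5)  cross = 4·17.5 − 4.5·25.5 = -44.7500; (r_i+r_j)·cross = 8.5·-44.7500 = -380.3750
edge 1: (4.5,17.5)→(6,0.5)  cross = 4.5·0.5 − 6·17.5 = -102.7500; (r_i+r_j)·cross = 10.5·-102.7500 = -1078.8750
edge 2: (6,0.5)→(20,18.5)  cross = 6·18.5 − 20·0.5 = 101.0000; (r_i+r_j)·cross = 26·101.0000 = 2626.0000
edge 3: (20,18.5)→(6,29.5)  cross = 20·29.5 − 6·18.5 = 479.0000; (r_i+r_j)·cross = 26·479.0000 = 12454.0000
edge 4: (6,29.5)→(4,25.5)  cross = 6·25.5 − 4·29.5 = 35.0000; (r_i+r_j)·cross = 10·35.0000 = 350.0000
Σcross = 467.5000 → A = |Σcross|/2 = 233.7500 mm²
Σ(r_i+r_j)·cross = 13970.7500 → first moment M = |Σ|/6 = 2328.4583
R_c = M/A = 2328.4583/233.7500 = 9.9613 mm
θ = 357° = 6.230825 rad
V = θ·R_c·A = 6.230825·9.9613·233.7500 = 14508.217 mm³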